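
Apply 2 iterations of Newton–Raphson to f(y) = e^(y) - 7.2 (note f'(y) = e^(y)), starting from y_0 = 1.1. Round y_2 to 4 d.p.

2.0897

y_0 = 1.100000: f = -4.195834, f' = 3.004166 → y_1 = 1.100000 - (-4.195834)/(3.004166) = 2.496672
y_1 = 2.496672: f = 4.942016, f' = 12.142016 → y_2 = 2.496672 - (4.942016)/(12.142016) = 2.089654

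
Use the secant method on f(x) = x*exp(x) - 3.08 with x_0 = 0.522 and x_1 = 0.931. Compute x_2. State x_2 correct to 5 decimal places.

f(x_0) = -2.200224, f(x_1) = -0.718011
x_2 = 0.931000 - (-0.718011)·(0.931000 - 0.522000)/(-0.718011 - (-2.200224)) = 1.129127; f(x_2) = 0.412340

1.12913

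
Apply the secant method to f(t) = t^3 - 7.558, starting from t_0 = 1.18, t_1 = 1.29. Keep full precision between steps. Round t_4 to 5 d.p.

Secant update: t_(k+1) = t_k − f(t_k)·(t_k − t_(k-1))/(f(t_k) − f(t_(k-1))).
f(t_0) = -5.914968, f(t_1) = -5.411311
t_2 = 1.290000 - (-5.411311)·(1.290000 - 1.180000)/(-5.411311 - (-5.914968)) = 2.471844; f(t_2) = 7.545006
t_3 = 2.471844 - (7.545006)·(2.471844 - 1.290000)/(7.545006 - (-5.411311)) = 1.783607; f(t_3) = -1.883894
t_4 = 1.783607 - (-1.883894)·(1.783607 - 2.471844)/(-1.883894 - (7.545006)) = 1.921117; f(t_4) = -0.467754

1.92112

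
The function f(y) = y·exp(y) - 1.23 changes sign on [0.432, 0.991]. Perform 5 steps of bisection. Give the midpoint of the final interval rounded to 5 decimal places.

0.65036

f(0.432000) = -0.564575, f(0.991000) = 1.439682 (opposite signs)
step 1: m = 0.711500, f(m) = 0.219357 > 0 → root in [0.432000, 0.711500]
step 2: m = 0.571750, f(m) = -0.217223 < 0 → root in [0.571750, 0.711500]
step 3: m = 0.641625, f(m) = -0.011192 < 0 → root in [0.641625, 0.711500]
step 4: m = 0.676562, f(m) = 0.100869 > 0 → root in [0.641625, 0.676562]
step 5: m = 0.659094, f(m) = 0.044054 > 0 → root in [0.641625, 0.659094]
Midpoint of [0.641625, 0.659094] = 0.650359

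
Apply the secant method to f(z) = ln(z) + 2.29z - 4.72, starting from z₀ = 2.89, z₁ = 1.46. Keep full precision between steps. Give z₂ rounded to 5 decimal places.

1.82067

f(z_0) = 2.959357, f(z_1) = -0.998164
z_2 = 1.460000 - (-0.998164)·(1.460000 - 2.890000)/(-0.998164 - (2.959357)) = 1.820674; f(z_2) = 0.048550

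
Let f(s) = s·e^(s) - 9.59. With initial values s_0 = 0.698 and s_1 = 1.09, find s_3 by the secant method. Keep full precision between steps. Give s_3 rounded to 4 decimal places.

1.4353

f(s_0) = -8.187209, f(s_1) = -6.348041
s_2 = 1.090000 - (-6.348041)·(1.090000 - 0.698000)/(-6.348041 - (-8.187209)) = 2.443021; f(s_2) = 18.523674
s_3 = 2.443021 - (18.523674)·(2.443021 - 1.090000)/(18.523674 - (-6.348041)) = 1.435333; f(s_3) = -3.560100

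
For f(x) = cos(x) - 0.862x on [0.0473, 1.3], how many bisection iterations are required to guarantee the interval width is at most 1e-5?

Initial width b − a = 1.3 − 0.0473 = 1.252700.
After n steps the width is (b−a)/2^n; need (b−a)/2^n ≤ 1e-5.
So n ≥ log₂(1.252700/1e-5) = log₂(125270.0000) ≈ 16.9347.
Hence n = 17.

17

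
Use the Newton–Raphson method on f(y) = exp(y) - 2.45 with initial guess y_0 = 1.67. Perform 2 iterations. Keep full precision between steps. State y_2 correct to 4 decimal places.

0.9217

Newton update: y ← y − f(y)/f'(y).
f'(y) = exp(y)
y_0 = 1.670000: f = 2.862168, f' = 5.312168 → y_1 = 1.670000 - (2.862168)/(5.312168) = 1.131205
y_1 = 1.131205: f = 0.649390, f' = 3.099390 → y_2 = 1.131205 - (0.649390)/(3.099390) = 0.921683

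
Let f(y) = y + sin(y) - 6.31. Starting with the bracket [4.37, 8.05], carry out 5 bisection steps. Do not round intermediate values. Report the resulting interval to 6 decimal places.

[6.210000, 6.325000]

f(4.370000) = -2.881955, f(8.050000) = 2.720850 (opposite signs)
step 1: m = 6.210000, f(m) = -0.173120 < 0 → root in [6.210000, 8.050000]
step 2: m = 7.130000, f(m) = 1.569174 > 0 → root in [6.210000, 7.130000]
step 3: m = 6.670000, f(m) = 0.737240 > 0 → root in [6.210000, 6.670000]
step 4: m = 6.440000, f(m) = 0.286173 > 0 → root in [6.210000, 6.440000]
step 5: m = 6.325000, f(m) = 0.056803 > 0 → root in [6.210000, 6.325000]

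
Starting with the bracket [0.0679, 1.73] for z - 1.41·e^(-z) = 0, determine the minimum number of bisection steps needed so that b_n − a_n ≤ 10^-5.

Initial width b − a = 1.73 − 0.0679 = 1.662100.
After n steps the width is (b−a)/2^n; need (b−a)/2^n ≤ 10^-5.
So n ≥ log₂(1.662100/10^-5) = log₂(166210.0000) ≈ 17.3426.
Hence n = 18.

18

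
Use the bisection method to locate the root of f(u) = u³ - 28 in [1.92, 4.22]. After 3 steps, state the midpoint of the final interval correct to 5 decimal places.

2.92625

f(1.920000) = -20.922112, f(4.220000) = 47.151448 (opposite signs)
step 1: m = 3.070000, f(m) = 0.934443 > 0 → root in [1.920000, 3.070000]
step 2: m = 2.495000, f(m) = -12.468563 < 0 → root in [2.495000, 3.070000]
step 3: m = 2.782500, f(m) = -6.457033 < 0 → root in [2.782500, 3.070000]
Midpoint of [2.782500, 3.070000] = 2.926250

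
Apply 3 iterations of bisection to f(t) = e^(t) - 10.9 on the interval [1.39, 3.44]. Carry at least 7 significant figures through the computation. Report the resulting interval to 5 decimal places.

[2.15875, 2.41500]

f(1.390000) = -6.885150, f(3.440000) = 20.286958 (opposite signs)
step 1: m = 2.415000, f(m) = 0.289770 > 0 → root in [1.390000, 2.415000]
step 2: m = 1.902500, f(m) = -4.197370 < 0 → root in [1.902500, 2.415000]
step 3: m = 2.158750, f(m) = -2.239694 < 0 → root in [2.158750, 2.415000]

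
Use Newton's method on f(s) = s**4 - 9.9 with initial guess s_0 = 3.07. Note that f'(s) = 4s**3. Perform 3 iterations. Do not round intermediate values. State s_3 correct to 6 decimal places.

1.801941

s_0 = 3.070000: f = 78.928740, f' = 115.737772 → s_1 = 3.070000 - (78.928740)/(115.737772) = 2.388038
s_1 = 2.388038: f = 22.621089, f' = 54.473314 → s_2 = 2.388038 - (22.621089)/(54.473314) = 1.972769
s_2 = 1.972769: f = 5.246244, f' = 30.710628 → s_3 = 1.972769 - (5.246244)/(30.710628) = 1.801941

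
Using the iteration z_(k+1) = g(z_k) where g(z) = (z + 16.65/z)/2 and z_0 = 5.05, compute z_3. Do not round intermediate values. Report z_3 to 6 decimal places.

z_1 = g(5.050000) = 4.173515
z_2 = g(4.173515) = 4.081479
z_3 = g(4.081479) = 4.080441

4.080441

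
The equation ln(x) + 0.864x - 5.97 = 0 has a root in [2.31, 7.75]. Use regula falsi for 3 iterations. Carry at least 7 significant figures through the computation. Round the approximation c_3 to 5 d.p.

5.03905

False-position update: c = (a·f(b) − b·f(a))/(f(b) − f(a)); replace the endpoint whose sign matches f(c).
f(2.310000) = -3.136912, f(7.750000) = 2.773693
step 1: c = 5.197150, f(c) = 0.168448 > 0 → new bracket [2.310000, 5.197150]
step 2: c = 5.050015, f(c) = 0.012604 > 0 → new bracket [2.310000, 5.050015]
step 3: c = 5.039050, f(c) = 0.000956 > 0 → new bracket [2.310000, 5.039050]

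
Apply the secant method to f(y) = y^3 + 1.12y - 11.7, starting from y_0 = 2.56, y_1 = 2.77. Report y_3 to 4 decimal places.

f(y_0) = 7.944416, f(y_1) = 12.656333
y_2 = 2.770000 - (12.656333)·(2.770000 - 2.560000)/(12.656333 - (7.944416)) = 2.205934; f(y_2) = 1.505048
y_3 = 2.205934 - (1.505048)·(2.205934 - 2.770000)/(1.505048 - (12.656333)) = 2.129805; f(y_3) = 0.346319

2.1298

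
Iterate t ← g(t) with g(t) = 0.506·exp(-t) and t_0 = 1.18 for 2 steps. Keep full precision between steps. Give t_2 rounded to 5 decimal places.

t_1 = g(1.180000) = 0.155483
t_2 = g(0.155483) = 0.433137

0.43314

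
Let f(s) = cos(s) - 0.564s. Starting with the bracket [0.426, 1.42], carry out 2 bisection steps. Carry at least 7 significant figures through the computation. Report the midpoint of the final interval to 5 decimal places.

1.04725

f(0.426000) = 0.670362, f(1.420000) = -0.650655 (opposite signs)
step 1: m = 0.923000, f(m) = 0.082859 > 0 → root in [0.923000, 1.420000]
step 2: m = 1.171500, f(m) = -0.271956 < 0 → root in [0.923000, 1.171500]
Midpoint of [0.923000, 1.171500] = 1.047250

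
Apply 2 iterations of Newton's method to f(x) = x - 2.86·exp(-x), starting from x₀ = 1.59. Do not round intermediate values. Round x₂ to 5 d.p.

1.02426

Newton update: x ← x − f(x)/f'(x).
f'(x) = 1 + 2.86·exp(-x)
x_0 = 1.590000: f = 1.006773, f' = 1.583227 → x_1 = 1.590000 - (1.006773)/(1.583227) = 0.954101
x_1 = 0.954101: f = -0.147452, f' = 2.101553 → x_2 = 0.954101 - (-0.147452)/(2.101553) = 1.024264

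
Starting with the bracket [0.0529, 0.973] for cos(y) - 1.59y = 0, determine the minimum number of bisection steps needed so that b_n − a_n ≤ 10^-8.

Initial width b − a = 0.973 − 0.0529 = 0.920100.
After n steps the width is (b−a)/2^n; need (b−a)/2^n ≤ 10^-8.
So n ≥ log₂(0.920100/10^-8) = log₂(92010000.0000) ≈ 26.4553.
Hence n = 27.

27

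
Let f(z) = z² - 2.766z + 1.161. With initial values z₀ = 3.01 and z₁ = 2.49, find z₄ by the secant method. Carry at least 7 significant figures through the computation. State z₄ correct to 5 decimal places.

f(z_0) = 1.895440, f(z_1) = 0.473760
z_2 = 2.490000 - (0.473760)·(2.490000 - 3.010000)/(0.473760 - (1.895440)) = 2.316715; f(z_2) = 0.120136
z_3 = 2.316715 - (0.120136)·(2.316715 - 2.490000)/(0.120136 - (0.473760)) = 2.257846; f(z_3) = 0.013667
z_4 = 2.257846 - (0.013667)·(2.257846 - 2.316715)/(0.013667 - (0.120136)) = 2.250289; f(z_4) = 0.000502

2.25029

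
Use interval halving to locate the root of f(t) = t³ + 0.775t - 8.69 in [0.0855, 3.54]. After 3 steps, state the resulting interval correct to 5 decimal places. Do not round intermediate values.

f(0.085500) = -8.623112, f(3.540000) = 38.415364 (opposite signs)
step 1: m = 1.812750, f(m) = -1.328309 < 0 → root in [1.812750, 3.540000]
step 2: m = 2.676375, f(m) = 12.555020 > 0 → root in [1.812750, 2.676375]
step 3: m = 2.244563, f(m) = 4.357778 > 0 → root in [1.812750, 2.244563]

[1.81275, 2.24456]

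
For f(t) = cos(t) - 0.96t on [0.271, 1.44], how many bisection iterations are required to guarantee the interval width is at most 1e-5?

Initial width b − a = 1.44 − 0.271 = 1.169000.
After n steps the width is (b−a)/2^n; need (b−a)/2^n ≤ 1e-5.
So n ≥ log₂(1.169000/1e-5) = log₂(116900.0000) ≈ 16.8349.
Hence n = 17.

17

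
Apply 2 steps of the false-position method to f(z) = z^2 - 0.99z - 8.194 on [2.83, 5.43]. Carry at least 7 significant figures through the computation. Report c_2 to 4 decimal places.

False-position update: c = (a·f(b) − b·f(a))/(f(b) − f(a)); replace the endpoint whose sign matches f(c).
f(2.830000) = -2.986800, f(5.430000) = 15.915200
step 1: c = 3.240839, f(c) = -0.899393 < 0 → new bracket [3.240839, 5.430000]
step 2: c = 3.357935, f(c) = -0.242630 < 0 → new bracket [3.357935, 5.430000]

3.3579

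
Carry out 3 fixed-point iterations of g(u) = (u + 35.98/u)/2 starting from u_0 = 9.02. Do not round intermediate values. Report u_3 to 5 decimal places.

u_1 = g(9.020000) = 6.504457
u_2 = g(6.504457) = 6.018024
u_3 = g(6.018024) = 5.998365

5.99837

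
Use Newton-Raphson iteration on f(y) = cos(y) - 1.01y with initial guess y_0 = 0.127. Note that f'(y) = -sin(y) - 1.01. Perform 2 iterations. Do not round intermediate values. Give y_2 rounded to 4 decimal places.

y_0 = 0.127000: f = 0.863676, f' = -1.136659 → y_1 = 0.127000 - (0.863676)/(-1.136659) = 0.886838
y_1 = 0.886838: f = -0.263840, f' = -1.785078 → y_2 = 0.886838 - (-0.263840)/(-1.785078) = 0.739035

0.7390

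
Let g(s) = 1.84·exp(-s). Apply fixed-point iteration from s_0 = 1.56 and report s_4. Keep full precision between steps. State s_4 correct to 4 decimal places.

1.0861

s_1 = g(1.560000) = 0.386650
s_2 = g(0.386650) = 1.249965
s_3 = g(1.249965) = 0.527188
s_4 = g(0.527188) = 1.086083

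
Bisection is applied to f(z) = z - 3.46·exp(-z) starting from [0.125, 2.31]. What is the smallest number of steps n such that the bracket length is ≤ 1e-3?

12

Initial width b − a = 2.31 − 0.125 = 2.185000.
After n steps the width is (b−a)/2^n; need (b−a)/2^n ≤ 1e-3.
So n ≥ log₂(2.185000/1e-3) = log₂(2185.0000) ≈ 11.0934.
Hence n = 12.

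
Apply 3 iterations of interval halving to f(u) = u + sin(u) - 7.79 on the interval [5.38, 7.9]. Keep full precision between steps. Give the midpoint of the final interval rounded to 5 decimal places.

7.11250

f(5.380000) = -3.195303, f(7.900000) = 1.108941 (opposite signs)
step 1: m = 6.640000, f(m) = -0.800709 < 0 → root in [6.640000, 7.900000]
step 2: m = 7.270000, f(m) = 0.314274 > 0 → root in [6.640000, 7.270000]
step 3: m = 6.955000, f(m) = -0.212593 < 0 → root in [6.955000, 7.270000]
Midpoint of [6.955000, 7.270000] = 7.112500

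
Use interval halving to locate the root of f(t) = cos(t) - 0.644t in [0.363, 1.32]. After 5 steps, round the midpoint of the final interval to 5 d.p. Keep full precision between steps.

0.91627

f(0.363000) = 0.701064, f(1.320000) = -0.601905 (opposite signs)
step 1: m = 0.841500, f(m) = 0.124419 > 0 → root in [0.841500, 1.320000]
step 2: m = 1.080750, f(m) = -0.225336 < 0 → root in [0.841500, 1.080750]
step 3: m = 0.961125, f(m) = -0.046366 < 0 → root in [0.841500, 0.961125]
step 4: m = 0.901312, f(m) = 0.040136 > 0 → root in [0.901312, 0.961125]
step 5: m = 0.931219, f(m) = -0.002848 < 0 → root in [0.901312, 0.931219]
Midpoint of [0.901312, 0.931219] = 0.916266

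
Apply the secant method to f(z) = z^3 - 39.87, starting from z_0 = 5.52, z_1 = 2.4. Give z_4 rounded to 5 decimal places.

3.38541

f(z_0) = 128.326608, f(z_1) = -26.046000
z_2 = 2.400000 - (-26.046000)·(2.400000 - 5.520000)/(-26.046000 - (128.326608)) = 2.926412; f(z_2) = -14.808550
z_3 = 2.926412 - (-14.808550)·(2.926412 - 2.400000)/(-14.808550 - (-26.046000)) = 3.620109; f(z_3) = 7.572216
z_4 = 3.620109 - (7.572216)·(3.620109 - 2.926412)/(7.572216 - (-14.808550)) = 3.385406; f(z_4) = -1.069940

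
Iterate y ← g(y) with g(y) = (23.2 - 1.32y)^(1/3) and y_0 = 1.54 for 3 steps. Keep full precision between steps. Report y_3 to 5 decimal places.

2.69822

y_1 = g(1.540000) = 2.766227
y_2 = g(2.766227) = 2.693840
y_3 = g(2.693840) = 2.698222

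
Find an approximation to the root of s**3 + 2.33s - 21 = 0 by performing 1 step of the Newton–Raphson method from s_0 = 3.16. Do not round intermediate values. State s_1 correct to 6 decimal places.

f'(s) = 3s**2 + 2.33
s_0 = 3.160000: f = 17.917296, f' = 32.286800 → s_1 = 3.160000 - (17.917296)/(32.286800) = 2.605058

2.605058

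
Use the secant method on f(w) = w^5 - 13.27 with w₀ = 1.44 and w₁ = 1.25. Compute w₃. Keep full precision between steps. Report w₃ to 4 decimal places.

f(w_0) = -7.078264, f(w_1) = -10.218242
w_2 = 1.250000 - (-10.218242)·(1.250000 - 1.440000)/(-10.218242 - (-7.078264)) = 1.868305; f(w_2) = 9.493522
w_3 = 1.868305 - (9.493522)·(1.868305 - 1.250000)/(9.493522 - (-10.218242)) = 1.570519; f(w_3) = -3.715323

1.5705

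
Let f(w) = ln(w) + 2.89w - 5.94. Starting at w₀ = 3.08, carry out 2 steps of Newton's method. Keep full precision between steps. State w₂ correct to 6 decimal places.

1.843627

f'(w) = 1/w + 2.89
w_0 = 3.080000: f = 4.086130, f' = 3.214675 → w_1 = 3.080000 - (4.086130)/(3.214675) = 1.808914
w_1 = 1.808914: f = -0.119513, f' = 3.442818 → w_2 = 1.808914 - (-0.119513)/(3.442818) = 1.843627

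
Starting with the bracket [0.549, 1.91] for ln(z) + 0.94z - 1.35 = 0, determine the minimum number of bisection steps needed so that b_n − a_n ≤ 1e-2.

8

Initial width b − a = 1.91 − 0.549 = 1.361000.
After n steps the width is (b−a)/2^n; need (b−a)/2^n ≤ 1e-2.
So n ≥ log₂(1.361000/1e-2) = log₂(136.1000) ≈ 7.0885.
Hence n = 8.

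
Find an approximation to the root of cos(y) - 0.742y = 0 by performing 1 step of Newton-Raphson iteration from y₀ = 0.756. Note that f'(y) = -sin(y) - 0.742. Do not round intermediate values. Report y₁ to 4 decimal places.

y_0 = 0.756000: f = 0.166634, f' = -1.428017 → y_1 = 0.756000 - (0.166634)/(-1.428017) = 0.872689

0.8727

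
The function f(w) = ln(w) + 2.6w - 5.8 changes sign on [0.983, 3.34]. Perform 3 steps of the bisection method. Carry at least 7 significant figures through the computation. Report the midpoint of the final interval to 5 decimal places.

f(0.983000) = -3.261346, f(3.340000) = 4.089971 (opposite signs)
step 1: m = 2.161500, f(m) = 0.590702 > 0 → root in [0.983000, 2.161500]
step 2: m = 1.572250, f(m) = -1.259642 < 0 → root in [1.572250, 2.161500]
step 3: m = 1.866875, f(m) = -0.321859 < 0 → root in [1.866875, 2.161500]
Midpoint of [1.866875, 2.161500] = 2.014187

2.01419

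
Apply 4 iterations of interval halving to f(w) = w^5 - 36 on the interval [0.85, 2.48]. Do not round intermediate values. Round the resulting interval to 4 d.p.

[1.9706, 2.0725]

f(0.850000) = -35.556295, f(2.480000) = 57.812002 (opposite signs)
step 1: m = 1.665000, f(m) = -23.204090 < 0 → root in [1.665000, 2.480000]
step 2: m = 2.072500, f(m) = 2.236021 > 0 → root in [1.665000, 2.072500]
step 3: m = 1.868750, f(m) = -13.209386 < 0 → root in [1.868750, 2.072500]
step 4: m = 1.970625, f(m) = -6.281975 < 0 → root in [1.970625, 2.072500]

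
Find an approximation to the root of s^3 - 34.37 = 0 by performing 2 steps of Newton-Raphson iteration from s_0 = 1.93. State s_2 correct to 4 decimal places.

Newton update: s ← s − f(s)/f'(s).
f'(s) = 3s^2
s_0 = 1.930000: f = -27.180943, f' = 11.174700 → s_1 = 1.930000 - (-27.180943)/(11.174700) = 4.362364
s_1 = 4.362364: f = 48.646771, f' = 57.090671 → s_2 = 4.362364 - (48.646771)/(57.090671) = 3.510268

3.5103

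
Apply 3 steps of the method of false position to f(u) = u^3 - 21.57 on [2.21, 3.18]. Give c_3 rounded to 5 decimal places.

False-position update: c = (a·f(b) − b·f(a))/(f(b) − f(a)); replace the endpoint whose sign matches f(c).
f(2.210000) = -10.776139, f(3.180000) = 10.587432
step 1: c = 2.699284, f(c) = -1.902653 < 0 → new bracket [2.699284, 3.180000]
step 2: c = 2.772513, f(c) = -0.258168 < 0 → new bracket [2.772513, 3.180000]
step 3: c = 2.782213, f(c) = -0.033703 < 0 → new bracket [2.782213, 3.180000]

2.78221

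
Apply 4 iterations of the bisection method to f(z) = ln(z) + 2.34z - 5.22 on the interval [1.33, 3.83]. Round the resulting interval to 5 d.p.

f(1.330000) = -1.822621, f(3.830000) = 5.085065 (opposite signs)
step 1: m = 2.580000, f(m) = 1.764989 > 0 → root in [1.330000, 2.580000]
step 2: m = 1.955000, f(m) = 0.025090 > 0 → root in [1.330000, 1.955000]
step 3: m = 1.642500, f(m) = -0.880331 < 0 → root in [1.642500, 1.955000]
step 4: m = 1.798750, f(m) = -0.423833 < 0 → root in [1.798750, 1.955000]

[1.79875, 1.95500]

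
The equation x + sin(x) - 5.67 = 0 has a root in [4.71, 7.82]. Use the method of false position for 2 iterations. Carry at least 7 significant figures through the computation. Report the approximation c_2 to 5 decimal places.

5.98352

f(4.710000) = -1.959997, f(7.820000) = 3.149423
step 1: c = 5.903010, f(c) = -0.138072 < 0 → new bracket [5.903010, 7.820000]
step 2: c = 5.983523, f(c) = 0.018325 > 0 → new bracket [5.903010, 5.983523]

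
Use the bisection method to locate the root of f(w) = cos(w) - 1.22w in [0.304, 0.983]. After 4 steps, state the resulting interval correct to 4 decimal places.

f(0.304000) = 0.583267, f(0.983000) = -0.644731 (opposite signs)
step 1: m = 0.643500, f(m) = 0.014931 > 0 → root in [0.643500, 0.983000]
step 2: m = 0.813250, f(m) = -0.305024 < 0 → root in [0.643500, 0.813250]
step 3: m = 0.728375, f(m) = -0.142360 < 0 → root in [0.643500, 0.728375]
step 4: m = 0.685937, f(m) = -0.063018 < 0 → root in [0.643500, 0.685937]

[0.6435, 0.6859]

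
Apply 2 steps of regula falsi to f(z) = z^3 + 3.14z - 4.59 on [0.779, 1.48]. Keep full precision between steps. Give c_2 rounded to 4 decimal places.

1.0604

f(0.779000) = -1.671211, f(1.480000) = 3.298992
step 1: c = 1.014708, f(c) = -0.359038 < 0 → new bracket [1.014708, 1.480000]
step 2: c = 1.060377, f(c) = -0.068128 < 0 → new bracket [1.060377, 1.480000]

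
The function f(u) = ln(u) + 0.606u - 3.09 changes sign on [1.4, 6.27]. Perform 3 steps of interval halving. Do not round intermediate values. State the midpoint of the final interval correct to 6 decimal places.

2.921875

f(1.400000) = -1.905128, f(6.270000) = 2.545396 (opposite signs)
step 1: m = 3.835000, f(m) = 0.578179 > 0 → root in [1.400000, 3.835000]
step 2: m = 2.617500, f(m) = -0.541575 < 0 → root in [2.617500, 3.835000]
step 3: m = 3.226250, f(m) = 0.036428 > 0 → root in [2.617500, 3.226250]
Midpoint of [2.617500, 3.226250] = 2.921875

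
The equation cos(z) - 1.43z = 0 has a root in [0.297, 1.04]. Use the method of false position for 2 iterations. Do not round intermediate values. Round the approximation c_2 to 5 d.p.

False-position update: c = (a·f(b) − b·f(a))/(f(b) − f(a)); replace the endpoint whose sign matches f(c).
f(0.297000) = 0.531509, f(1.040000) = -0.980980
step 1: c = 0.558100, f(c) = 0.050180 > 0 → new bracket [0.558100, 1.040000]
step 2: c = 0.581551, f(c) = 0.003994 > 0 → new bracket [0.581551, 1.040000]

0.58155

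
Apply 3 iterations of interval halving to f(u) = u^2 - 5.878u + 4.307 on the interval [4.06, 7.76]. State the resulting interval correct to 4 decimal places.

[4.9850, 5.4475]

f(4.060000) = -3.074080, f(7.760000) = 18.911320 (opposite signs)
step 1: m = 5.910000, f(m) = 4.496120 > 0 → root in [4.060000, 5.910000]
step 2: m = 4.985000, f(m) = -0.144605 < 0 → root in [4.985000, 5.910000]
step 3: m = 5.447500, f(m) = 1.961851 > 0 → root in [4.985000, 5.447500]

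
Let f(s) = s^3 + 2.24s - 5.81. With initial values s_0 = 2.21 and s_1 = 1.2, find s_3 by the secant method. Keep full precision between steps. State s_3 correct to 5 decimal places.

Secant update: s_(k+1) = s_k − f(s_k)·(s_k − s_(k-1))/(f(s_k) − f(s_(k-1))).
f(s_0) = 9.934261, f(s_1) = -1.394000
s_2 = 1.200000 - (-1.394000)·(1.200000 - 2.210000)/(-1.394000 - (9.934261)) = 1.324286; f(s_2) = -0.521158
s_3 = 1.324286 - (-0.521158)·(1.324286 - 1.200000)/(-0.521158 - (-1.394000)) = 1.398494; f(s_3) = 0.057782

1.39849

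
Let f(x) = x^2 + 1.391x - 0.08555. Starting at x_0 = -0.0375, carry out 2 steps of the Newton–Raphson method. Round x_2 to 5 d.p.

0.05903

Newton update: x ← x − f(x)/f'(x).
f'(x) = 2x + 1.391
x_0 = -0.037500: f = -0.136306, f' = 1.316000 → x_1 = -0.037500 - (-0.136306)/(1.316000) = 0.066076
x_1 = 0.066076: f = 0.010728, f' = 1.523152 → x_2 = 0.066076 - (0.010728)/(1.523152) = 0.059033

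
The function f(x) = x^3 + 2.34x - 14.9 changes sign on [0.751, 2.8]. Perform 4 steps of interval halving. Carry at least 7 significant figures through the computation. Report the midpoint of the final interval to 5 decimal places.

f(0.751000) = -12.719095, f(2.800000) = 13.604000 (opposite signs)
step 1: m = 1.775500, f(m) = -5.148243 < 0 → root in [1.775500, 2.800000]
step 2: m = 2.287750, f(m) = 2.426961 > 0 → root in [1.775500, 2.287750]
step 3: m = 2.031625, f(m) = -1.760465 < 0 → root in [2.031625, 2.287750]
step 4: m = 2.159687, f(m) = 0.226991 > 0 → root in [2.031625, 2.159687]
Midpoint of [2.031625, 2.159687] = 2.095656

2.09566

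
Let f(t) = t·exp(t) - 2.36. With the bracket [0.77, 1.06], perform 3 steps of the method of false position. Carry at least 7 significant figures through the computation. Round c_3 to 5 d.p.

False-position update: c = (a·f(b) − b·f(a))/(f(b) − f(a)); replace the endpoint whose sign matches f(c).
f(0.770000) = -0.696980, f(1.060000) = 0.699553
step 1: c = 0.914733, f(c) = -0.076728 < 0 → new bracket [0.914733, 1.060000]
step 2: c = 0.929091, f(c) = -0.007350 < 0 → new bracket [0.929091, 1.060000]
step 3: c = 0.930452, f(c) = -0.000694 < 0 → new bracket [0.930452, 1.060000]

0.93045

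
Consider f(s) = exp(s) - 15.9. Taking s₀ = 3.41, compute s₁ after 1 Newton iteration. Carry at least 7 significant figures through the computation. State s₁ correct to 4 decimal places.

f'(s) = exp(s)
s_0 = 3.410000: f = 14.365244, f' = 30.265244 → s_1 = 3.410000 - (14.365244)/(30.265244) = 2.935355

2.9354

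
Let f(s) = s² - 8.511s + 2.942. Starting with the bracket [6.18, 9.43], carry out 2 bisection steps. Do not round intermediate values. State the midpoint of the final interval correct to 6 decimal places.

8.211250

f(6.180000) = -11.463580, f(9.430000) = 11.608170 (opposite signs)
step 1: m = 7.805000, f(m) = -2.568330 < 0 → root in [7.805000, 9.430000]
step 2: m = 8.617500, f(m) = 3.859764 > 0 → root in [7.805000, 8.617500]
Midpoint of [7.805000, 8.617500] = 8.211250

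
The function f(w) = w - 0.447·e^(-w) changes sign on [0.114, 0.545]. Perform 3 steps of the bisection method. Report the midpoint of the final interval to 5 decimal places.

0.30256

f(0.114000) = -0.284839, f(0.545000) = 0.285811 (opposite signs)
step 1: m = 0.329500, f(m) = 0.007980 > 0 → root in [0.114000, 0.329500]
step 2: m = 0.221750, f(m) = -0.136349 < 0 → root in [0.221750, 0.329500]
step 3: m = 0.275625, f(m) = -0.063692 < 0 → root in [0.275625, 0.329500]
Midpoint of [0.275625, 0.329500] = 0.302563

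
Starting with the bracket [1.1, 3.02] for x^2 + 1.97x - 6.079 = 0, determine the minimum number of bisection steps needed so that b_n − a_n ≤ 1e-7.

Initial width b − a = 3.02 − 1.1 = 1.920000.
After n steps the width is (b−a)/2^n; need (b−a)/2^n ≤ 1e-7.
So n ≥ log₂(1.920000/1e-7) = log₂(19200000.0000) ≈ 24.1946.
Hence n = 25.

25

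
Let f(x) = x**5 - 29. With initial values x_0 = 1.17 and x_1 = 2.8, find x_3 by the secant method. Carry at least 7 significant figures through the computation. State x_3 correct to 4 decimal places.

f(x_0) = -26.807552, f(x_1) = 143.103680
x_2 = 2.800000 - (143.103680)·(2.800000 - 1.170000)/(143.103680 - (-26.807552)) = 1.427171; f(x_2) = -23.079196
x_3 = 1.427171 - (-23.079196)·(1.427171 - 2.800000)/(-23.079196 - (143.103680)) = 1.617828; f(x_3) = -17.916904

1.6178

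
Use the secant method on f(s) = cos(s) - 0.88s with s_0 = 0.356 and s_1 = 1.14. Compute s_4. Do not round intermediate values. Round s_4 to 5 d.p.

0.79545

Secant update: s_(k+1) = s_k − f(s_k)·(s_k − s_(k-1))/(f(s_k) − f(s_(k-1))).
f(s_0) = 0.624018, f(s_1) = -0.585605
s_2 = 1.140000 - (-0.585605)·(1.140000 - 0.356000)/(-0.585605 - (0.624018)) = 0.760448; f(s_2) = 0.055332
s_3 = 0.760448 - (0.055332)·(0.760448 - 1.140000)/(0.055332 - (-0.585605)) = 0.793215; f(s_3) = 0.003528
s_4 = 0.793215 - (0.003528)·(0.793215 - 0.760448)/(0.003528 - (0.055332)) = 0.795447; f(s_4) = -0.000028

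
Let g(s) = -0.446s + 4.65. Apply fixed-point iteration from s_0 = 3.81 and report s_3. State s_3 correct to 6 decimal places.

3.163049

s_1 = g(3.810000) = 2.950740
s_2 = g(2.950740) = 3.333970
s_3 = g(3.333970) = 3.163049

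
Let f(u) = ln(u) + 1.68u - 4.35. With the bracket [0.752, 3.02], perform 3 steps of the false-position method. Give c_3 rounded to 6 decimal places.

False-position update: c = (a·f(b) − b·f(a))/(f(b) − f(a)); replace the endpoint whose sign matches f(c).
f(0.752000) = -3.371659, f(3.020000) = 1.828857
step 1: c = 2.222416, f(c) = 0.182254 > 0 → new bracket [0.752000, 2.222416]
step 2: c = 2.147009, f(c) = 0.021051 > 0 → new bracket [0.752000, 2.147009]
step 3: c = 2.138353, f(c) = 0.002470 > 0 → new bracket [0.752000, 2.138353]

2.138353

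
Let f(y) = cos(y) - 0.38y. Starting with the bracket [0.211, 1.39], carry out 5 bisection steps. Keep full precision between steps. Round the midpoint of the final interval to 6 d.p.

1.113672

f(0.211000) = 0.897642, f(1.390000) = -0.348387 (opposite signs)
step 1: m = 0.800500, f(m) = 0.392158 > 0 → root in [0.800500, 1.390000]
step 2: m = 1.095250, f(m) = 0.041629 > 0 → root in [1.095250, 1.390000]
step 3: m = 1.242625, f(m) = -0.149885 < 0 → root in [1.095250, 1.242625]
step 4: m = 1.168937, f(m) = -0.053066 < 0 → root in [1.095250, 1.168937]
step 5: m = 1.132094, f(m) = -0.005430 < 0 → root in [1.095250, 1.132094]
Midpoint of [1.095250, 1.132094] = 1.113672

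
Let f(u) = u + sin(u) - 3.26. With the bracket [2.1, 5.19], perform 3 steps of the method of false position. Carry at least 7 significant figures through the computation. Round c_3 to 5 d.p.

False-position update: c = (a·f(b) − b·f(a))/(f(b) − f(a)); replace the endpoint whose sign matches f(c).
f(2.100000) = -0.296791, f(5.190000) = 1.041904
step 1: c = 2.785057, f(c) = -0.125913 < 0 → new bracket [2.785057, 5.190000]
step 2: c = 3.044356, f(c) = -0.118561 < 0 → new bracket [3.044356, 5.190000]
step 3: c = 3.263569, f(c) = -0.118105 < 0 → new bracket [3.263569, 5.190000]

3.26357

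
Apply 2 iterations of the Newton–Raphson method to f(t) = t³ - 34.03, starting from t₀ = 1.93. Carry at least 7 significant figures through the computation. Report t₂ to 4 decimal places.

3.4924

f'(t) = 3t²
t_0 = 1.930000: f = -26.840943, f' = 11.174700 → t_1 = 1.930000 - (-26.840943)/(11.174700) = 4.331939
t_1 = 4.331939: f = 47.261824, f' = 56.297075 → t_2 = 4.331939 - (47.261824)/(56.297075) = 3.492431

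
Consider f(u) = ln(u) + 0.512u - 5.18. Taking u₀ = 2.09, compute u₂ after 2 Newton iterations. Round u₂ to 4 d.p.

6.4500

f'(u) = 1/u + 0.512
u_0 = 2.090000: f = -3.372756, f' = 0.990469 → u_1 = 2.090000 - (-3.372756)/(0.990469) = 5.495211
u_1 = 5.495211: f = -0.662575, f' = 0.693977 → u_2 = 5.495211 - (-0.662575)/(0.693977) = 6.449962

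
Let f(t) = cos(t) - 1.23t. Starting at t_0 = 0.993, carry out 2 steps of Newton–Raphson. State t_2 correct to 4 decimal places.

0.6482

f'(t) = -sin(t) - 1.23
t_0 = 0.993000: f = -0.675211, f' = -2.067668 → t_1 = 0.993000 - (-0.675211)/(-2.067668) = 0.666443
t_1 = 0.666443: f = -0.033700, f' = -1.848194 → t_2 = 0.666443 - (-0.033700)/(-1.848194) = 0.648209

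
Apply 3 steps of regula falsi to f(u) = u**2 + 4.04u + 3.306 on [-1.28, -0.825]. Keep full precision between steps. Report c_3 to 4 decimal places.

-1.1405

f(-1.280000) = -0.226800, f(-0.825000) = 0.653625
step 1: c = -1.162791, f(c) = -0.039592 < 0 → new bracket [-1.162791, -0.825000]
step 2: c = -1.143498, f(c) = -0.006145 < 0 → new bracket [-1.143498, -0.825000]
step 3: c = -1.140532, f(c) = -0.000936 < 0 → new bracket [-1.140532, -0.825000]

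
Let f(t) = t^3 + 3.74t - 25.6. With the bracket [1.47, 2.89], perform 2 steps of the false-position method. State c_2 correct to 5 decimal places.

f(1.470000) = -16.925677, f(2.890000) = 9.346169
step 1: c = 2.384837, f(c) = -3.117071 < 0 → new bracket [2.384837, 2.890000]
step 2: c = 2.511179, f(c) = -0.372646 < 0 → new bracket [2.511179, 2.890000]

2.51118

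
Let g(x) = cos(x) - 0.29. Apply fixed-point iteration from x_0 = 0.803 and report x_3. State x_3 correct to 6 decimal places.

x_1 = g(0.803000) = 0.404552
x_2 = g(0.404552) = 0.629279
x_3 = g(0.629279) = 0.518452

0.518452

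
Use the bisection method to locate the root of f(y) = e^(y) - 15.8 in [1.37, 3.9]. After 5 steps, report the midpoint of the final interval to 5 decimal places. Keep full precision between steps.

2.75359

f(1.370000) = -11.864649, f(3.900000) = 33.602449 (opposite signs)
step 1: m = 2.635000, f(m) = -1.856688 < 0 → root in [2.635000, 3.900000]
step 2: m = 3.267500, f(m) = 10.445643 > 0 → root in [2.635000, 3.267500]
step 3: m = 2.951250, f(m) = 3.329851 > 0 → root in [2.635000, 2.951250]
step 4: m = 2.793125, f(m) = 0.531978 > 0 → root in [2.635000, 2.793125]
step 5: m = 2.714062, f(m) = -0.709544 < 0 → root in [2.714062, 2.793125]
Midpoint of [2.714062, 2.793125] = 2.753594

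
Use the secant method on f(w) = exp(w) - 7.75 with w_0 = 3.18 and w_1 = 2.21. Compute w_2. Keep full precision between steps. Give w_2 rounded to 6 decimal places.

2.121276

f(w_0) = 16.296754, f(w_1) = 1.365716
w_2 = 2.210000 - (1.365716)·(2.210000 - 3.180000)/(1.365716 - (16.296754)) = 2.121276; f(w_2) = 0.591773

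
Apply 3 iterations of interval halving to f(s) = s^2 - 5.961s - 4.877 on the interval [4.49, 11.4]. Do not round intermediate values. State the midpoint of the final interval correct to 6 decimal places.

6.649375

f(4.490000) = -11.481790, f(11.400000) = 57.127600 (opposite signs)
step 1: m = 7.945000, f(m) = 10.885880 > 0 → root in [4.490000, 7.945000]
step 2: m = 6.217500, f(m) = -3.282211 < 0 → root in [6.217500, 7.945000]
step 3: m = 7.081250, f(m) = 3.055770 > 0 → root in [6.217500, 7.081250]
Midpoint of [6.217500, 7.081250] = 6.649375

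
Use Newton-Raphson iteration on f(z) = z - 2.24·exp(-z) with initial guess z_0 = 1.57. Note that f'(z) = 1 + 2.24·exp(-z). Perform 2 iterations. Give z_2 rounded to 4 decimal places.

0.9037

Newton update: z ← z − f(z)/f'(z).
z_0 = 1.570000: f = 1.103979, f' = 1.466021 → z_1 = 1.570000 - (1.103979)/(1.466021) = 0.816956
z_1 = 0.816956: f = -0.172619, f' = 1.989575 → z_2 = 0.816956 - (-0.172619)/(1.989575) = 0.903718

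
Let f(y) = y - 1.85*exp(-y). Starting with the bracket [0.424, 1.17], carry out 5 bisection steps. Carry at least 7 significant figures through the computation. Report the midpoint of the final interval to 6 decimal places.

f(0.424000) = -0.786684, f(1.170000) = 0.595821 (opposite signs)
step 1: m = 0.797000, f(m) = -0.036756 < 0 → root in [0.797000, 1.170000]
step 2: m = 0.983500, f(m) = 0.291600 > 0 → root in [0.797000, 0.983500]
step 3: m = 0.890250, f(m) = 0.130727 > 0 → root in [0.797000, 0.890250]
step 4: m = 0.843625, f(m) = 0.047850 > 0 → root in [0.797000, 0.843625]
step 5: m = 0.820312, f(m) = 0.005769 > 0 → root in [0.797000, 0.820312]
Midpoint of [0.797000, 0.820312] = 0.808656

0.808656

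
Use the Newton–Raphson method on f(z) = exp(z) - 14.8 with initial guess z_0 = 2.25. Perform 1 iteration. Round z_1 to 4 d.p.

f'(z) = exp(z)
z_0 = 2.250000: f = -5.312264, f' = 9.487736 → z_1 = 2.250000 - (-5.312264)/(9.487736) = 2.809909

2.8099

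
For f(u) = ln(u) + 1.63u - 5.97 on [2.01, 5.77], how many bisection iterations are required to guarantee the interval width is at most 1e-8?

Initial width b − a = 5.77 − 2.01 = 3.760000.
After n steps the width is (b−a)/2^n; need (b−a)/2^n ≤ 1e-8.
So n ≥ log₂(3.760000/1e-8) = log₂(376000000.0000) ≈ 28.4862.
Hence n = 29.

29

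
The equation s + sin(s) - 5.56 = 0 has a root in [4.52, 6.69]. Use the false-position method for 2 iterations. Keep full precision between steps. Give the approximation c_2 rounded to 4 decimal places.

5.9125

f(4.520000) = -2.021550, f(6.690000) = 1.525686
step 1: c = 5.756671, f(c) = -0.305852 < 0 → new bracket [5.756671, 6.690000]
step 2: c = 5.912529, f(c) = -0.009698 < 0 → new bracket [5.912529, 6.690000]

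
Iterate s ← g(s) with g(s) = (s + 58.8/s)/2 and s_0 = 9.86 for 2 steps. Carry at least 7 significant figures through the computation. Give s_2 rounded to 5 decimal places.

7.67187

s_1 = g(9.860000) = 7.911744
s_2 = g(7.911744) = 7.671867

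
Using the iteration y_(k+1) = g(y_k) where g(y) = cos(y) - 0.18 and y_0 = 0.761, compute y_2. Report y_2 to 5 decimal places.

0.67557

y_1 = g(0.761000) = 0.544147
y_2 = g(0.544147) = 0.675569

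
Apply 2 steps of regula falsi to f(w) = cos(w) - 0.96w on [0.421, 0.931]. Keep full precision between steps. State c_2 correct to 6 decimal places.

0.756615

False-position update: c = (a·f(b) − b·f(a))/(f(b) − f(a)); replace the endpoint whose sign matches f(c).
f(0.421000) = 0.508521, f(0.931000) = -0.296728
step 1: c = 0.743069, f(c) = 0.023050 > 0 → new bracket [0.743069, 0.931000]
step 2: c = 0.756615, f(c) = 0.000813 > 0 → new bracket [0.756615, 0.931000]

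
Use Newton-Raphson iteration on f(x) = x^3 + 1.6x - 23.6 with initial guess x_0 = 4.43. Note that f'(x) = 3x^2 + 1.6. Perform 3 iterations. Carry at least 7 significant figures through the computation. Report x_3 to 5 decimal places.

2.68562

Newton update: x ← x − f(x)/f'(x).
x_0 = 4.430000: f = 70.426307, f' = 60.474700 → x_1 = 4.430000 - (70.426307)/(60.474700) = 3.265442
x_1 = 3.265442: f = 16.444473, f' = 33.589331 → x_2 = 3.265442 - (16.444473)/(33.589331) = 2.775868
x_2 = 2.775868: f = 2.230670, f' = 24.716321 → x_3 = 2.775868 - (2.230670)/(24.716321) = 2.685617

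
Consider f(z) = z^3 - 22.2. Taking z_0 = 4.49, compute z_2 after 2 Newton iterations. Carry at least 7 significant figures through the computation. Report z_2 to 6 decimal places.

2.895580

f'(z) = 3z^2
z_0 = 4.490000: f = 68.318849, f' = 60.480300 → z_1 = 4.490000 - (68.318849)/(60.480300) = 3.360395
z_1 = 3.360395: f = 15.746436, f' = 33.876764 → z_2 = 3.360395 - (15.746436)/(33.876764) = 2.895580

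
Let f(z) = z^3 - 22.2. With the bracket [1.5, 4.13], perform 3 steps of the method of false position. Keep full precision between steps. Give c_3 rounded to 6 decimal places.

2.729707

f(1.500000) = -18.825000, f(4.130000) = 48.244997
step 1: c = 2.238180, f(c) = -10.987945 < 0 → new bracket [2.238180, 4.130000]
step 2: c = 2.589120, f(c) = -4.843717 < 0 → new bracket [2.589120, 4.130000]
step 3: c = 2.729707, f(c) = -1.860125 < 0 → new bracket [2.729707, 4.130000]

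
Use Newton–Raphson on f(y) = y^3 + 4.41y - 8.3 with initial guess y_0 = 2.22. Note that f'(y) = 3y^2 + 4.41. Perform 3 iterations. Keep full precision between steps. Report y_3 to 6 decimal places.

y_0 = 2.220000: f = 12.431248, f' = 19.195200 → y_1 = 2.220000 - (12.431248)/(19.195200) = 1.572377
y_1 = 1.572377: f = 2.521682, f' = 11.827111 → y_2 = 1.572377 - (2.521682)/(11.827111) = 1.359165
y_2 = 1.359165: f = 0.204745, f' = 9.951990 → y_3 = 1.359165 - (0.204745)/(9.951990) = 1.338592

1.338592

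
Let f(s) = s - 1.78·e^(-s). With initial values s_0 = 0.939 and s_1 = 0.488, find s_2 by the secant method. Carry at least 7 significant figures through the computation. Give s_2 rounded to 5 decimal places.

0.80972

f(s_0) = 0.242987, f(s_1) = -0.604658
s_2 = 0.488000 - (-0.604658)·(0.488000 - 0.939000)/(-0.604658 - (0.242987)) = 0.809716; f(s_2) = 0.017643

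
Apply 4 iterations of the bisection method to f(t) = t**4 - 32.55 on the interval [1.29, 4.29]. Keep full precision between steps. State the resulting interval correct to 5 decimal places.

f(1.290000) = -29.780771, f(4.290000) = 306.160897 (opposite signs)
step 1: m = 2.790000, f(m) = 28.042213 > 0 → root in [1.290000, 2.790000]
step 2: m = 2.040000, f(m) = -15.231085 < 0 → root in [2.040000, 2.790000]
step 3: m = 2.415000, f(m) = 1.464848 > 0 → root in [2.040000, 2.415000]
step 4: m = 2.227500, f(m) = -7.930975 < 0 → root in [2.227500, 2.415000]

[2.22750, 2.41500]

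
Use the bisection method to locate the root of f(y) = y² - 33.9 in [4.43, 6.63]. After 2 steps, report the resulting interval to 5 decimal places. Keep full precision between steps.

f(4.430000) = -14.275100, f(6.630000) = 10.056900 (opposite signs)
step 1: m = 5.530000, f(m) = -3.319100 < 0 → root in [5.530000, 6.630000]
step 2: m = 6.080000, f(m) = 3.066400 > 0 → root in [5.530000, 6.080000]

[5.53000, 6.08000]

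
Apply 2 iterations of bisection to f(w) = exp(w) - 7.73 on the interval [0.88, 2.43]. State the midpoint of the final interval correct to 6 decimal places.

2.236250

f(0.880000) = -5.319100, f(2.430000) = 3.628882 (opposite signs)
step 1: m = 1.655000, f(m) = -2.496920 < 0 → root in [1.655000, 2.430000]
step 2: m = 2.042500, f(m) = -0.020140 < 0 → root in [2.042500, 2.430000]
Midpoint of [2.042500, 2.430000] = 2.236250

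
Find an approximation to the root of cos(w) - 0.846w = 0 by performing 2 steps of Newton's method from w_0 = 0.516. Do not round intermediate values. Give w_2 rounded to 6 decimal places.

0.812850

Newton update: w ← w − f(w)/f'(w).
f'(w) = -sin(w) - 0.846
w_0 = 0.516000: f = 0.433264, f' = -1.339405 → w_1 = 0.516000 - (0.433264)/(-1.339405) = 0.839475
w_1 = 0.839475: f = -0.042342, f' = -1.590292 → w_2 = 0.839475 - (-0.042342)/(-1.590292) = 0.812850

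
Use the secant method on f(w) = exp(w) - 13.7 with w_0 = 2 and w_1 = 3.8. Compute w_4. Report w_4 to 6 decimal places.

2.643504

f(w_0) = -6.310944, f(w_1) = 31.001184
w_2 = 3.800000 - (31.001184)·(3.800000 - 2.000000)/(31.001184 - (-6.310944)) = 2.304451; f(w_2) = -3.681328
w_3 = 2.304451 - (-3.681328)·(2.304451 - 3.800000)/(-3.681328 - (31.001184)) = 2.463194; f(w_3) = -1.957748
w_4 = 2.463194 - (-1.957748)·(2.463194 - 2.304451)/(-1.957748 - (-3.681328)) = 2.643504; f(w_4) = 0.362388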